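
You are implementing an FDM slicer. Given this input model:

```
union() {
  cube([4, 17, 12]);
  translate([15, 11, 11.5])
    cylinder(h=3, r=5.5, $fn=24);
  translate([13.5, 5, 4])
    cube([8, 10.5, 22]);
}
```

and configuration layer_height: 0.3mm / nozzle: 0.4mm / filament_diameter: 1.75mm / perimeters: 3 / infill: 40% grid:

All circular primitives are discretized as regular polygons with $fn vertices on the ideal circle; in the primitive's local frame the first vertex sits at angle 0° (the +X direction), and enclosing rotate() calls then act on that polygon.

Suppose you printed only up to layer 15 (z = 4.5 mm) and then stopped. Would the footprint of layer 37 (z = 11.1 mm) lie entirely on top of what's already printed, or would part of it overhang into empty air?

entirely on top

Compare the two slices. At z = 4.5: the cube (footprint 4×17) is included at this height (area 68.00 mm²); the cylinder at (15, 11) is not intersected at this z (z outside [11.5, 14.5]); the cube at (13.5, 5) (footprint 8×10.5) is included at this height (area 84.00 mm²); Combining (union): the 2 present regions are separate (no shared area or edge), so areas and boundary lengths simply add and each stays a separate island — area = 152.00 mm². At z = 11.1: the cube is present — its section is the full 4×17 rectangle (area 68.00 mm²); the cylinder at (15, 11) does not reach this height (z outside [11.5, 14.5]); the cube at (13.5, 5) is present — its section is the full 8×10.5 rectangle (area 84.00 mm²); Combining (union): the 2 present regions are separate (no shared area or edge), so areas and boundary lengths simply add and each stays a separate island — area = 152.00 mm². Checking containment: the cross-section at z = 11.1 is a subset of the cross-section at z = 4.5.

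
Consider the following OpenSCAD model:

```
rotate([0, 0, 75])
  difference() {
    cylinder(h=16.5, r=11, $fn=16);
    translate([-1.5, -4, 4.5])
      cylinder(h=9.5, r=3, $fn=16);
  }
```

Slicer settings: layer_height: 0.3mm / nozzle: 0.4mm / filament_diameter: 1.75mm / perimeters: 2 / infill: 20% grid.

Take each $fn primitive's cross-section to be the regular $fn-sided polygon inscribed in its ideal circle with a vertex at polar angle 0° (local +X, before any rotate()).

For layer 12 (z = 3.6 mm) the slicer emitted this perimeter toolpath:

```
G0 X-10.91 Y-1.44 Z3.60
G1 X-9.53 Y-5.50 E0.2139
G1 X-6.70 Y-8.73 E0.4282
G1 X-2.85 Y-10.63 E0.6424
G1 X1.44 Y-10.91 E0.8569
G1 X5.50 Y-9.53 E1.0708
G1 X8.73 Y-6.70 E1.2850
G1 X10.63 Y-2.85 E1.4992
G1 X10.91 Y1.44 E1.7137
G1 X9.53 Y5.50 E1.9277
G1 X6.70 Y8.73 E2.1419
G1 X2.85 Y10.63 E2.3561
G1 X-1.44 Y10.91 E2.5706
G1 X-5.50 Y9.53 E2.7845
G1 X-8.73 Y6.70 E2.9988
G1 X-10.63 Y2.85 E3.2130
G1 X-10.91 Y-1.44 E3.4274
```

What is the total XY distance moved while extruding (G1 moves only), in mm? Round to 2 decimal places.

68.70 mm

Sum the Euclidean lengths of each G1 segment: total = 68.70 mm.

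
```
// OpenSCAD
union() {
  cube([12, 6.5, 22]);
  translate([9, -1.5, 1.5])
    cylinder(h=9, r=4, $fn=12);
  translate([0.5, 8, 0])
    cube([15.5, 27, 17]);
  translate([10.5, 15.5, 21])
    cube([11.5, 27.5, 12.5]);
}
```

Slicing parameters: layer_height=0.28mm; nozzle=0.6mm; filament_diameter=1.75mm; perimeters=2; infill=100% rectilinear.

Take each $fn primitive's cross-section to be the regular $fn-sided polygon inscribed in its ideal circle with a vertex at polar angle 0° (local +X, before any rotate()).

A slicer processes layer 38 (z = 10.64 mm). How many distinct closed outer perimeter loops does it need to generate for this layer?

At z = 10.64 mm: the cube (footprint 12×6.5) is included at this height; the cylinder at (9, -1.5) is not intersected at this z (z outside [1.5, 10.5]); the cube at (0.5, 8) (footprint 15.5×27) is included at this height; the cube at (10.5, 15.5) is not intersected at this z (z outside [21, 33.5]); Combining (union): the 2 present regions are separate (no shared area or edge), so areas and boundary lengths simply add and each stays a separate island — 2 connected regions. The result has 2 disconnected regions.

2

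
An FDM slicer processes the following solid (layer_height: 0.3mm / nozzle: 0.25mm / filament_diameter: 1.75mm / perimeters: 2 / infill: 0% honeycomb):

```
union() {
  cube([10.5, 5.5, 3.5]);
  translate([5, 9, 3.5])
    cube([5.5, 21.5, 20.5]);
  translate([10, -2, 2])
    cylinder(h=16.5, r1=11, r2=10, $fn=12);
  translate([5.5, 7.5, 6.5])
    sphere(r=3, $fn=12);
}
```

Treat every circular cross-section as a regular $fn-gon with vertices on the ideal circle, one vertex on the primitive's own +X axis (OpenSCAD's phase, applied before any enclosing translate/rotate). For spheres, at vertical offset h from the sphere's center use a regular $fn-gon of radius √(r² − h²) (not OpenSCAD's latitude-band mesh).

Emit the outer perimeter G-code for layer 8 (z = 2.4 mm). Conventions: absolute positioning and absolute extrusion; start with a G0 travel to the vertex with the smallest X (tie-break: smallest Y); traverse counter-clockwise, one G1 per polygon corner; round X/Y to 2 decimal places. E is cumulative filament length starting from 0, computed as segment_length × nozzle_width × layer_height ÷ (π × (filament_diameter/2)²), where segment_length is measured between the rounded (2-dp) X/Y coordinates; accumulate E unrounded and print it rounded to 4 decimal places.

G0 X-0.98 Y-2.00 Z2.40
G1 X0.49 Y-7.49 E0.1772
G1 X4.51 Y-11.51 E0.3545
G1 X10.00 Y-12.98 E0.5317
G1 X15.49 Y-11.51 E0.7089
G1 X19.51 Y-7.49 E0.8862
G1 X20.98 Y-2.00 E1.0634
G1 X19.51 Y3.49 E1.2406
G1 X15.49 Y7.51 E1.4179
G1 X10.00 Y8.98 E1.5951
G1 X4.51 Y7.51 E1.7723
G1 X2.51 Y5.50 E1.8607
G1 X0.00 Y5.50 E1.9390
G1 X0.00 Y1.64 E2.0594
G1 X-0.98 Y-2.00 E2.1769

At z = 2.4 mm: the cube is present — its section is the full 10.5×5.5 rectangle; the cube at (5, 9) does not reach this height (z outside [3.5, 24]); the cone at (10, -2) contributes a regular 12-gon of circumradius 10.976 (interpolated between r1=11 and r2=10 at t=0.024); the sphere at (5.5, 7.5) does not reach this height (|z−center|=4.100 > r=3); Taking the union: the regions partially overlap (shared area 54.27 mm²), so overlapping operands fuse into one piece — 1 connected region. The outline is a single polygon with 14 vertices. Extrusion per mm of travel: 0.25 × 0.3 / (π × 0.875²) = 0.031181. Accumulating E over each segment gives final E = 2.1769.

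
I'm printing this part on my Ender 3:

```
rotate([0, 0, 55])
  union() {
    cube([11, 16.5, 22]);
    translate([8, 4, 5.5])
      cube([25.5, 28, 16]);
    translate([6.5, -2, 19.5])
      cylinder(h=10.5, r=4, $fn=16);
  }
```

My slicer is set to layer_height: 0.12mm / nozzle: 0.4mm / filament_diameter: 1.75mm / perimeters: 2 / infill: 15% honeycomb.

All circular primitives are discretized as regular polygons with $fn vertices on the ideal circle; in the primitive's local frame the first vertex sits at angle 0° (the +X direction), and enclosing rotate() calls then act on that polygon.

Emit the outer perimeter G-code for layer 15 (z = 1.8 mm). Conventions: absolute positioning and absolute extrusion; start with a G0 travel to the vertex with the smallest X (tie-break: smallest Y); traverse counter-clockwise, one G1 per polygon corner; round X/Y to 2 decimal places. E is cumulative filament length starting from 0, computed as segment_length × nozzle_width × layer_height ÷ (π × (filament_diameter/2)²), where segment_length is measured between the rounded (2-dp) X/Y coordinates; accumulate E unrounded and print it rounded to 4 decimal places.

G0 X-13.52 Y9.46 Z1.80
G1 X0.00 Y0.00 E0.3293
G1 X6.31 Y9.01 E0.5488
G1 X-7.21 Y18.47 E0.8781
G1 X-13.52 Y9.46 E1.0976

At z = 1.8 mm: the cube is present — its section is the full 11×16.5 rectangle; the cube at (8, 4) is not intersected at this z (z outside [5.5, 21.5]); the cylinder at (6.5, -2) is not intersected at this z (z outside [19.5, 30]); Taking the union: only the 11×16.5 cube is present, so the union is just that shape — 1 connected region; (rotated 55° about Z; rotation is an isometry so areas/perimeters/island counts are preserved). The outline is a single polygon with 4 vertices. Extrusion per mm of travel: 0.4 × 0.12 / (π × 0.875²) = 0.019956. Accumulating E over each segment gives final E = 1.0976.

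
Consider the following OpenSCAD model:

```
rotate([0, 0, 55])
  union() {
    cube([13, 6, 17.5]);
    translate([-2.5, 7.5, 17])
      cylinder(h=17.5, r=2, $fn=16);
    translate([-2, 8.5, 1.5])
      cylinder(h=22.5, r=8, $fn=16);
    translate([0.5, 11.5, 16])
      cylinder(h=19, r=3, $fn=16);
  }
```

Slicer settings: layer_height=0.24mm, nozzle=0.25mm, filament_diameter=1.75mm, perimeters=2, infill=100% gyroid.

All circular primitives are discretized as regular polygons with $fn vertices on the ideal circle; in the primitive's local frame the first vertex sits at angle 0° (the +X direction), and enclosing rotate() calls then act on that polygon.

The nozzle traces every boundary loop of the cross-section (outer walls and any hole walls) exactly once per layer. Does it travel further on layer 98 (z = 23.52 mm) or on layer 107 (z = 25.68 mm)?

Layer 98 (z = 23.52): the cube does not reach this height (z outside [0, 17.5]); the r=2 cylinder at (-2.5, 7.5) gives a regular 16-gon of circumradius 2 (constant along its height) (perimeter = 2·16·2.000·sin(180°/16) = 12.49 mm); the cylinder at (-2, 8.5): section is a regular 16-gon, circumradius r=8 (perimeter = 2·16·8.000·sin(180°/16) = 49.94 mm); the cylinder at (0.5, 11.5): section is a regular 16-gon, circumradius r=3 (perimeter = 2·16·3.000·sin(180°/16) = 18.73 mm); Taking the union: the regions partially overlap (shared area 39.80 mm²), so the edge portions inside another operand are dropped and the merged outline is re-measured after clipping — boundary = 49.94 mm; (rotated 55° about Z; rotation is an isometry so areas/perimeters/island counts are preserved). So its perimeter = 49.94 mm. Layer 107 (z = 25.68): the cube is not intersected at this z (z outside [0, 17.5]); the r=2 cylinder at (-2.5, 7.5) gives a regular 16-gon of circumradius 2 (constant along its height) (perimeter = 2·16·2.000·sin(180°/16) = 12.49 mm); the cylinder at (-2, 8.5) is absent (z outside [1.5, 24]); the cylinder at (0.5, 11.5): section is a regular 16-gon, circumradius r=3 (perimeter = 2·16·3.000·sin(180°/16) = 18.73 mm); Combining (union): the 2 present regions are separate (no shared area or edge), so areas and boundary lengths simply add and each stays a separate island — boundary = 31.21 mm; (rotated 55° about Z; rotation is an isometry so areas/perimeters/island counts are preserved). So its perimeter = 31.21 mm. Layer 98 is larger (49.94 vs 31.21 mm).

layer 98 (z = 23.52 mm)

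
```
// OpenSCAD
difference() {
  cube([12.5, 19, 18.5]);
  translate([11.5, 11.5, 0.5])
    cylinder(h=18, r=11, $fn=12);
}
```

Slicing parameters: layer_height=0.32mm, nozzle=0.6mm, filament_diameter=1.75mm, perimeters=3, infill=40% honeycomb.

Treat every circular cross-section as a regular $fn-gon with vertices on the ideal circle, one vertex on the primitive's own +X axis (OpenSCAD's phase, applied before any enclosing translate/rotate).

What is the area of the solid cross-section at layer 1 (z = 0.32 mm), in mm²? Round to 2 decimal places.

237.50 mm²

At z = 0.32 mm: the 12.5×19 cube contributes its full rectangle (area 237.50 mm²); the cylinder at (11.5, 11.5) is absent (z outside [0.5, 18.5]); After the difference (first − rest): none of the subtracted shapes is present at this height, so the 12.5×19 cube is unchanged — area = 237.50 mm². Overall, the cross-section is a single solid region. Net area = 237.50 mm².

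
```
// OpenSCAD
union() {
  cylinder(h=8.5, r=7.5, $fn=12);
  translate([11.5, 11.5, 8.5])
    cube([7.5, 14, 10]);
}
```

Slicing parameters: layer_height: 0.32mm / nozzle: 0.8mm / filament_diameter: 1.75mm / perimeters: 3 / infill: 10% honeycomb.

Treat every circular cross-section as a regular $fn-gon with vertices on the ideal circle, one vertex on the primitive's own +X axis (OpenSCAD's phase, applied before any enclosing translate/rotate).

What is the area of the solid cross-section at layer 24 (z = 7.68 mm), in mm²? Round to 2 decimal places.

At z = 7.68 mm: the r=7.5 cylinder gives a regular 12-gon of circumradius 7.5 (constant along its height) (area = (12/2)·7.500²·sin(360°/12) = 168.75 mm²); the cube at (11.5, 11.5) is absent (z outside [8.5, 18.5]); Taking the union: only the r=7.5 cylinder is present, so the union is just that shape — area = 168.75 mm². Overall, the cross-section is a single solid region. Net area = 168.75 mm².

168.75 mm²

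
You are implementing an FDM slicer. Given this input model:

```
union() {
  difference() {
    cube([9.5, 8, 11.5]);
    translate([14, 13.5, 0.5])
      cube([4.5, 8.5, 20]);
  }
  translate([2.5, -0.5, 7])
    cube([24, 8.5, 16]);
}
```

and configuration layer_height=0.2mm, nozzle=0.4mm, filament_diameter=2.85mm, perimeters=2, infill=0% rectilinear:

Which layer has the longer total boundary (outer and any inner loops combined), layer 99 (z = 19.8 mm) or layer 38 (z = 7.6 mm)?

layer 38 (z = 7.6 mm)

Layer 99 (z = 19.8): the cube is absent (z outside [0, 11.5]); the cube at (14, 13.5) is present — its section is the full 4.5×8.5 rectangle (perimeter 26.00 mm); Taking the first minus the rest: the first operand is absent here, so nothing remains; the cube at (2.5, -0.5) (footprint 24×8.5) is included at this height (perimeter 65.00 mm); Merging all regions: only the 24×8.5 cube at (2.5, -0.5) is present, so the union is just that shape — boundary = 65.00 mm. So its perimeter = 65.00 mm. Layer 38 (z = 7.6): the cube is present — its section is the full 9.5×8 rectangle (perimeter 35.00 mm); the cube at (14, 13.5) is present — its section is the full 4.5×8.5 rectangle (perimeter 26.00 mm); Subtracting the remaining from the first: starting from the 9.5×8 cube, the 4.5×8.5 cube at (14, 13.5) misses the remaining region (no effect) — boundary = 35.00 mm; the cube at (2.5, -0.5) is present — its section is the full 24×8.5 rectangle (perimeter 65.00 mm); Merging all regions: the regions partially overlap (shared area 56.00 mm²), so the edge portions inside another operand are dropped and the merged outline is re-measured after clipping — boundary = 70.00 mm. So its perimeter = 70.00 mm. Layer 38 is larger (70.00 vs 65.00 mm).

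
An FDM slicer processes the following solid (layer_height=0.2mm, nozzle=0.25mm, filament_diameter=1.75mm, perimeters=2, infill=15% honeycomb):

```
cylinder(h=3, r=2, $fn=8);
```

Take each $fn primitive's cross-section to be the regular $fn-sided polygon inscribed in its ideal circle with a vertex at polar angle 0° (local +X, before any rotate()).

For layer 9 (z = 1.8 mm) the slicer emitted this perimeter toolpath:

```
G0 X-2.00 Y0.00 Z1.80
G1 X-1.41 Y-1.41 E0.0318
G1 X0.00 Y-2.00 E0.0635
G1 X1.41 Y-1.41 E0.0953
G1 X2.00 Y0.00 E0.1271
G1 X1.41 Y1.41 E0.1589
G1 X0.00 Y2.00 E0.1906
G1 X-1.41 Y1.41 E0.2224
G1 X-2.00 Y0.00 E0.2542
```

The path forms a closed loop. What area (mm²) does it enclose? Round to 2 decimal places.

Apply the shoelace formula to the sequence of (X, Y) vertices; enclosed area = 11.28 mm².

11.28 mm²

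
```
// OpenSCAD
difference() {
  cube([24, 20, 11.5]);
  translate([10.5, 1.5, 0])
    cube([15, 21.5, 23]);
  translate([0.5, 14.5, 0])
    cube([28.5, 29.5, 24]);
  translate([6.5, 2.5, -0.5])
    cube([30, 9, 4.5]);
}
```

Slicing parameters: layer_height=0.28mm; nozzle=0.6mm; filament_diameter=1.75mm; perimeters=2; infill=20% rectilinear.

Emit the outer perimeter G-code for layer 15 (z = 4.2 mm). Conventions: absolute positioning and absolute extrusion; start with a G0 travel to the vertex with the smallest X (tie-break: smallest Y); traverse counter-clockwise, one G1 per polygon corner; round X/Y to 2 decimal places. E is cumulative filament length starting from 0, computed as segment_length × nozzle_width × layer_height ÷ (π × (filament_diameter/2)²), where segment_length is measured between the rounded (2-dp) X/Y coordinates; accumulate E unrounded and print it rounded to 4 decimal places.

G0 X0.00 Y0.00 Z4.20
G1 X24.00 Y0.00 E1.6763
G1 X24.00 Y1.50 E1.7811
G1 X10.50 Y1.50 E2.7240
G1 X10.50 Y14.50 E3.6320
G1 X0.50 Y14.50 E4.3305
G1 X0.50 Y20.00 E4.7146
G1 X0.00 Y20.00 E4.7495
G1 X0.00 Y0.00 E6.1465

At z = 4.2 mm: the 24×20 cube contributes its full rectangle; the cube at (10.5, 1.5) (footprint 15×21.5) is included at this height; the 28.5×29.5 cube at (0.5, 14.5) contributes its full rectangle; the cube at (6.5, 2.5) is not intersected at this z (z outside [-0.5, 4]); After the difference (first − rest): starting from the 24×20 cube, the 15×21.5 cube at (10.5, 1.5) partially overlaps it — only the 249.75 mm² overlap (of its 322.50 mm²) is removed, clipping the outline; the 28.5×29.5 cube at (0.5, 14.5) partially overlaps it — only the 55.00 mm² overlap (of its 840.75 mm²) is removed, clipping the outline — 1 connected region. The outline is a single polygon with 8 vertices. Extrusion per mm of travel: 0.6 × 0.28 / (π × 0.875²) = 0.069846. Accumulating E over each segment gives final E = 6.1465.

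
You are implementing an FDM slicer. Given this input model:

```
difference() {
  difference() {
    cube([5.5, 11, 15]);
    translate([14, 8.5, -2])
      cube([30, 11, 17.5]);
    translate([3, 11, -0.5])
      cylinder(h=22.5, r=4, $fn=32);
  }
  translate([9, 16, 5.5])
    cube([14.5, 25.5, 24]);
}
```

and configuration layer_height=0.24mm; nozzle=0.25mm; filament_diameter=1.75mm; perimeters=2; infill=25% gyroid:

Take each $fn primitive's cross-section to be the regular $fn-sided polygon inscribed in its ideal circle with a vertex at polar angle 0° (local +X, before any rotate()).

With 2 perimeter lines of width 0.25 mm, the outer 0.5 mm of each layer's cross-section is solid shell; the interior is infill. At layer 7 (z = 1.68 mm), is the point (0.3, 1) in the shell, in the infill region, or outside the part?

At z = 1.68 mm: the cube (footprint 5.5×11) is included at this height; the 30×11 cube at (14, 8.5) contributes its full rectangle; the r=4 cylinder at (3, 11) gives a regular 32-gon of circumradius 4 (constant along its height); Subtracting the remaining from the first: starting from the 5.5×11 cube, the 30×11 cube at (14, 8.5) misses the remaining region (no effect); the r=4 cylinder at (3, 11) partially overlaps it — only the 19.98 mm² overlap (of its 49.94 mm²) is removed, clipping the outline — 1 connected region; the cube at (9, 16) does not reach this height (z outside [5.5, 29.5]); Subtracting the remaining from the first: none of the subtracted shapes is present at this height, so that combined region is unchanged — 1 connected region. Overall, the cross-section is a single solid region. The nearest boundary edge runs (0.00, 0.00)→(0.00, 8.38); distance from the point to it = 0.30 mm. The point is inside the cross-section, 0.30 mm from the nearest boundary — within the 0.5 mm shell band (2 × 0.25).

shell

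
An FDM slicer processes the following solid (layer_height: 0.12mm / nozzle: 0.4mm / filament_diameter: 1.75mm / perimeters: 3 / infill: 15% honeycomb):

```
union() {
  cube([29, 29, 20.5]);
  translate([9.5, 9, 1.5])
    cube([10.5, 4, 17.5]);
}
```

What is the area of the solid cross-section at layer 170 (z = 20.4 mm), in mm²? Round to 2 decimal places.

841.00 mm²

At z = 20.4 mm: the 29×29 cube contributes its full rectangle (area 841.00 mm²); the cube at (9.5, 9) is not intersected at this z (z outside [1.5, 19]); Taking the union: only the 29×29 cube is present, so the union is just that shape — area = 841.00 mm². Overall, the cross-section is a single solid region. Net area = 841.00 mm².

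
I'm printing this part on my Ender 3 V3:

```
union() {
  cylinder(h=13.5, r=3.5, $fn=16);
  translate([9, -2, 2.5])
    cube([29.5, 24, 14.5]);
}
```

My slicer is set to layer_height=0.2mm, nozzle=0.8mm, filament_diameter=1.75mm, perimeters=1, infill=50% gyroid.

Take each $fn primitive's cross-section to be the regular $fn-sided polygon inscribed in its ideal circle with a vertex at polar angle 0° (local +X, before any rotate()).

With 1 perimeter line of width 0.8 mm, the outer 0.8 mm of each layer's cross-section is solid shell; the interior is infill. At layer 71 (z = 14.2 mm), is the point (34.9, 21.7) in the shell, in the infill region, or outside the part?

shell

At z = 14.2 mm: the cylinder is not intersected at this z (z outside [0, 13.5]); the cube at (9, -2) is present — its section is the full 29.5×24 rectangle; Combining (union): only the 29.5×24 cube at (9, -2) is present, so the union is just that shape — 1 connected region. Overall, the cross-section is a single solid region. The nearest boundary edge runs (38.50, 22.00)→(9.00, 22.00); distance from the point to it = 0.30 mm. The point is inside the cross-section, 0.30 mm from the nearest boundary — within the 0.8 mm shell band (1 × 0.8).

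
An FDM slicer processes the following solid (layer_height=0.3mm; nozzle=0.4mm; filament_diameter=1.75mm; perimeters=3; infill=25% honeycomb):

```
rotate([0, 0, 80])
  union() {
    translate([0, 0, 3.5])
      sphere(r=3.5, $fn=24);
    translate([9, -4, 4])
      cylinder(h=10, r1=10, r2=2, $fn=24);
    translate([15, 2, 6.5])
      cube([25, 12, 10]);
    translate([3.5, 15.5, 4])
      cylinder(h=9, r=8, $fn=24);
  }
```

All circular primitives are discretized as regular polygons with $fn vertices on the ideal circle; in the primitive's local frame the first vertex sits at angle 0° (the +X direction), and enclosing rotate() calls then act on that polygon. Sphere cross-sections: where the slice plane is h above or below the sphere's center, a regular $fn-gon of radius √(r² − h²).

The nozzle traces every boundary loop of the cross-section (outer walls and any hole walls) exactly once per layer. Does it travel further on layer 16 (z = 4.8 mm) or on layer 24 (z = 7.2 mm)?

Layer 16 (z = 4.8): the r=3.5 sphere slices to a regular 24-gon of circumradius 3.250 (√(r²−h²) with h=1.3 from center) (perimeter = 2·24·3.250·sin(180°/24) = 20.36 mm); the cone at (9, -4) contributes a regular 24-gon of circumradius 9.360 (interpolated between r1=10 and r2=2 at t=0.080) (perimeter = 2·24·9.360·sin(180°/24) = 58.64 mm); the cube at (15, 2) does not reach this height (z outside [6.5, 16.5]); the cylinder at (3.5, 15.5): section is a regular 24-gon, circumradius r=8 (perimeter = 2·24·8.000·sin(180°/24) = 50.12 mm); Combining (union): the regions partially overlap (shared area 11.78 mm²), so the edge portions inside another operand are dropped and the merged outline is re-measured after clipping — boundary = 114.87 mm; (rotated 80° about Z; rotation is an isometry so areas/perimeters/island counts are preserved). So its perimeter = 114.87 mm. Layer 24 (z = 7.2): the sphere is not intersected at this z (|z−center|=3.700 > r=3.5); the cone at (9, -4) contributes a regular 24-gon of circumradius 7.440 (interpolated between r1=10 and r2=2 at t=0.320) (perimeter = 2·24·7.440·sin(180°/24) = 46.61 mm); the cube at (15, 2) is present — its section is the full 25×12 rectangle (perimeter 74.00 mm); the cylinder at (3.5, 15.5): section is a regular 24-gon, circumradius r=8 (perimeter = 2·24·8.000·sin(180°/24) = 50.12 mm); Combining (union): the 3 present regions are separate (no shared area or edge), so areas and boundary lengths simply add and each stays a separate island — boundary = 170.74 mm; (rotated 80° about Z; rotation is an isometry so areas/perimeters/island counts are preserved). So its perimeter = 170.74 mm. Layer 24 is larger (170.74 vs 114.87 mm).

layer 24 (z = 7.2 mm)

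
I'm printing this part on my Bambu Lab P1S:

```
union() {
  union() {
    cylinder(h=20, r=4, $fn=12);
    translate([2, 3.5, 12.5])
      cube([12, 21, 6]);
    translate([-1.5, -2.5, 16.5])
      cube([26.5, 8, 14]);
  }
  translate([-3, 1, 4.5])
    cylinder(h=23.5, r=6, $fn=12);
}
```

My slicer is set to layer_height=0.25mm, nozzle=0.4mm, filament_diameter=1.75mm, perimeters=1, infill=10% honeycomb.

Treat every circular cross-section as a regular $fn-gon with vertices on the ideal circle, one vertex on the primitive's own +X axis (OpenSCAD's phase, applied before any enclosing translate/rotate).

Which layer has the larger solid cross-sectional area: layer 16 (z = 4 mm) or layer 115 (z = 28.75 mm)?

Layer 16 (z = 4): the r=4 cylinder contributes a regular 12-gon of circumradius 4 (area = (12/2)·4.000²·sin(360°/12) = 48.00 mm²); the cube at (2, 3.5) does not reach this height (z outside [12.5, 18.5]); the cube at (-1.5, -2.5) is absent (z outside [16.5, 30.5]); Taking the union: only the r=4 cylinder is present, so the union is just that shape — area = 48.00 mm²; the cylinder at (-3, 1) does not reach this height (z outside [4.5, 28]); Combining (union): only that combined region is present, so the union is just that shape — area = 48.00 mm². So its area = 48.00 mm². Layer 115 (z = 28.75): the cylinder is absent (z outside [0, 20]); the cube at (2, 3.5) is not intersected at this z (z outside [12.5, 18.5]); the cube at (-1.5, -2.5) is present — its section is the full 26.5×8 rectangle (area 212.00 mm²); Combining (union): only the 26.5×8 cube at (-1.5, -2.5) is present, so the union is just that shape — area = 212.00 mm²; the cylinder at (-3, 1) does not reach this height (z outside [4.5, 28]); Taking the union: only the result so far is present, so the union is just that shape — area = 212.00 mm². So its area = 212.00 mm². Layer 115 is larger (212.00 vs 48.00 mm²).

layer 115 (z = 28.75 mm)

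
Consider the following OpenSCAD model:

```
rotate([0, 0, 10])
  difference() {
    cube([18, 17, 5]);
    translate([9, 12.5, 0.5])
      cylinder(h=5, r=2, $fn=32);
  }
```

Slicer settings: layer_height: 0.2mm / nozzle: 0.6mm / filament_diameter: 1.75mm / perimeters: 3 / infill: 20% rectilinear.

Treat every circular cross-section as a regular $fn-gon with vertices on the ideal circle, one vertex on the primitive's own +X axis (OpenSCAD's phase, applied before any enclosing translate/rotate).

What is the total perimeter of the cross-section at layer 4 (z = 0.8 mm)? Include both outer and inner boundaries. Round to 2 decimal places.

At z = 0.8 mm: the 18×17 cube contributes its full rectangle (perimeter 70.00 mm); the r=2 cylinder at (9, 12.5) contributes a regular 32-gon of circumradius 2 (perimeter = 2·32·2.000·sin(180°/32) = 12.55 mm); Subtracting the remaining from the first: starting from the 18×17 cube, the r=2 cylinder at (9, 12.5) lies wholly inside it (removes its full 12.49 mm² and its 12.55 mm outline becomes a hole wall) — boundary (outer + 1 inner loop) = 82.55 mm; (whole slice rotated 10° about Z — lengths, areas and connectivity unchanged). Overall, the cross-section is one region with 1 hole. Total boundary length (outer + inner) = 82.55 mm.

82.55 mm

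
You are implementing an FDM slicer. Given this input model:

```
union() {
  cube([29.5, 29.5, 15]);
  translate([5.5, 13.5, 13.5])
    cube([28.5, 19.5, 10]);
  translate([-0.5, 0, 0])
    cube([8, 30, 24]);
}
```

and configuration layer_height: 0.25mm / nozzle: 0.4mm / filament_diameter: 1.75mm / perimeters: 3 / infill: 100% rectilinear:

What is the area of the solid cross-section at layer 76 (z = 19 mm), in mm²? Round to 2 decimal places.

At z = 19 mm: the cube is absent (z outside [0, 15]); the cube at (5.5, 13.5) (footprint 28.5×19.5) is included at this height (area 555.75 mm²); the cube at (-0.5, 0) is present — its section is the full 8×30 rectangle (area 240.00 mm²); Merging all regions: the regions partially overlap — summed areas 795.75 mm² minus the doubly-counted overlap 33.00 mm² gives 762.75 mm² — area = 762.75 mm². Overall, the cross-section is a single solid region. Net area = 762.75 mm².

762.75 mm²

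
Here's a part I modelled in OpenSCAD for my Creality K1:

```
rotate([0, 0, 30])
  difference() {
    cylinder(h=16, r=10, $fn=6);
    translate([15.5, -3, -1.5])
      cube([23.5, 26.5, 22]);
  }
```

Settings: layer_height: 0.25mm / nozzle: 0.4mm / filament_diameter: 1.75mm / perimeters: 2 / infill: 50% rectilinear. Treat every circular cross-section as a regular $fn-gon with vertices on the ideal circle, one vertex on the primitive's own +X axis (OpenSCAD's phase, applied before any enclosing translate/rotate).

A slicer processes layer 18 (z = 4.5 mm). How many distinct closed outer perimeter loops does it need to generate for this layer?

1

At z = 4.5 mm: the cylinder: section is a regular 6-gon, circumradius r=10; the cube at (15.5, -3) is present — its section is the full 23.5×26.5 rectangle; Taking the first minus the rest: starting from the r=10 cylinder, the 23.5×26.5 cube at (15.5, -3) misses the remaining region (no effect) — 1 connected region; (rotated 30° about Z; rotation is an isometry so areas/perimeters/island counts are preserved). The result has 1 disconnected region.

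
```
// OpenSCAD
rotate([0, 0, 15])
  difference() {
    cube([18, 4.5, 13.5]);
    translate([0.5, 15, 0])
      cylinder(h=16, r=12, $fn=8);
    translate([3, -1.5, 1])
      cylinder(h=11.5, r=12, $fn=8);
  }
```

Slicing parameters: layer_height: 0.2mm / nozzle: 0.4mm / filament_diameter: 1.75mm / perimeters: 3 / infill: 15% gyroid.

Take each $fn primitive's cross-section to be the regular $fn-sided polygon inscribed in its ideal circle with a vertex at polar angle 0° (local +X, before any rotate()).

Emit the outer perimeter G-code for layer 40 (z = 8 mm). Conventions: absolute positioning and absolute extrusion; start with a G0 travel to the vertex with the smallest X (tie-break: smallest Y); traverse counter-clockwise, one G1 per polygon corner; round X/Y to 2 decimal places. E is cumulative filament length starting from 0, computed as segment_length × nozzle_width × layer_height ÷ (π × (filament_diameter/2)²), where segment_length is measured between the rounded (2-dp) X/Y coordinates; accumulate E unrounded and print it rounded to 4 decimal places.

G0 X10.92 Y7.59 Z8.00
G1 X13.89 Y3.72 E0.1623
G1 X17.39 Y4.66 E0.2828
G1 X16.22 Y9.01 E0.4326
G1 X10.92 Y7.59 E0.6151

At z = 8 mm: the cube is present — its section is the full 18×4.5 rectangle; the r=12 cylinder at (0.5, 15) gives a regular 8-gon of circumradius 12 (constant along its height); the r=12 cylinder at (3, -1.5) contributes a regular 8-gon of circumradius 12; After the difference (first − rest): starting from the 18×4.5 cube, the r=12 cylinder at (0.5, 15) partially overlaps it — only the 3.41 mm² overlap (of its 407.29 mm²) is removed, clipping the outline; the r=12 cylinder at (3, -1.5) partially overlaps it — only the 57.10 mm² overlap (of its 407.29 mm²) is removed, clipping the outline — 1 connected region; (whole slice rotated 15° about Z — lengths, areas and connectivity unchanged). The outline is a single polygon with 4 vertices. Extrusion per mm of travel: 0.4 × 0.2 / (π × 0.875²) = 0.033260. Accumulating E over each segment gives final E = 0.6151.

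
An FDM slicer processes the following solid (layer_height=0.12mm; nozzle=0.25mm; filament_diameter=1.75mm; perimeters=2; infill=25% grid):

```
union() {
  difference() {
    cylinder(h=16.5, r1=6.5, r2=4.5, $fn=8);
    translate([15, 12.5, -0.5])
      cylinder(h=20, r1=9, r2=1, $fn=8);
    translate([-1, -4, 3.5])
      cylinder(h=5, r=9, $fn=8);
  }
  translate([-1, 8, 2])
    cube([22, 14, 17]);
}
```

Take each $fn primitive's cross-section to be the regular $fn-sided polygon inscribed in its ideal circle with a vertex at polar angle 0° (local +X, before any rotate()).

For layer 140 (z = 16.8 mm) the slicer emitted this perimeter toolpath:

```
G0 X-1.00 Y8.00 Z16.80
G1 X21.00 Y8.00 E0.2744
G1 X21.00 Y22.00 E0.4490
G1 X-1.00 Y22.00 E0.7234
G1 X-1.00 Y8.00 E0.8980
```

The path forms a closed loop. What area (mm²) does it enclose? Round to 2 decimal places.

Apply the shoelace formula to the sequence of (X, Y) vertices; enclosed area = 308.00 mm².

308.00 mm²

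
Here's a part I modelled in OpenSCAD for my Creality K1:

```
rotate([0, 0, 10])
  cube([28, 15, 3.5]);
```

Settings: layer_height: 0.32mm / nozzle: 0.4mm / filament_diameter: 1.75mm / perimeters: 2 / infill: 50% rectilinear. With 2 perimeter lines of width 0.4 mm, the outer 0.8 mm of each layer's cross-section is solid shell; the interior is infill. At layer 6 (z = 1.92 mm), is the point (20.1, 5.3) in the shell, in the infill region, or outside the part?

At z = 1.92 mm: the 28×15 cube contributes its full rectangle; (rotated 10° about Z; rotation is an isometry so areas/perimeters/island counts are preserved). Overall, the cross-section is a single solid region. Undo the 10° rotation: the query point maps to (20.715, 1.729) in the un-rotated model frame. The nearest boundary edge runs (0.00, 0.00)→(28.00, 0.00); distance from the point to it = 1.73 mm. The point is inside the cross-section and 1.73 mm from the nearest boundary — more than the 0.8 mm shell width (2 × 0.4), so it's in the infill interior.

infill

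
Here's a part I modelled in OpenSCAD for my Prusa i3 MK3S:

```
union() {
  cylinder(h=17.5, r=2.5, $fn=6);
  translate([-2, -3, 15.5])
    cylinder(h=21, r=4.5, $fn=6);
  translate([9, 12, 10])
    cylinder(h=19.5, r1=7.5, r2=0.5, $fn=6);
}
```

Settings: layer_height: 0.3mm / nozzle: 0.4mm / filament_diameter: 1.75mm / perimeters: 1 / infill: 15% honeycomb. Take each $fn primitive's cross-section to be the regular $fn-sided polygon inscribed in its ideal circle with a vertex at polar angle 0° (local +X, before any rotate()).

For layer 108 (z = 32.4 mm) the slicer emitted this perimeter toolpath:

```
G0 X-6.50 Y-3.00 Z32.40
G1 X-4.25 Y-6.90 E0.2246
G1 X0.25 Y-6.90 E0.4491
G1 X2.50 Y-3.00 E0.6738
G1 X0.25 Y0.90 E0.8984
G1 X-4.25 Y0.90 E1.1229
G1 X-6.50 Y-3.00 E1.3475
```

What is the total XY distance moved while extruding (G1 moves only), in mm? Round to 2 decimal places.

27.01 mm

Sum the Euclidean lengths of each G1 segment: total = 27.01 mm.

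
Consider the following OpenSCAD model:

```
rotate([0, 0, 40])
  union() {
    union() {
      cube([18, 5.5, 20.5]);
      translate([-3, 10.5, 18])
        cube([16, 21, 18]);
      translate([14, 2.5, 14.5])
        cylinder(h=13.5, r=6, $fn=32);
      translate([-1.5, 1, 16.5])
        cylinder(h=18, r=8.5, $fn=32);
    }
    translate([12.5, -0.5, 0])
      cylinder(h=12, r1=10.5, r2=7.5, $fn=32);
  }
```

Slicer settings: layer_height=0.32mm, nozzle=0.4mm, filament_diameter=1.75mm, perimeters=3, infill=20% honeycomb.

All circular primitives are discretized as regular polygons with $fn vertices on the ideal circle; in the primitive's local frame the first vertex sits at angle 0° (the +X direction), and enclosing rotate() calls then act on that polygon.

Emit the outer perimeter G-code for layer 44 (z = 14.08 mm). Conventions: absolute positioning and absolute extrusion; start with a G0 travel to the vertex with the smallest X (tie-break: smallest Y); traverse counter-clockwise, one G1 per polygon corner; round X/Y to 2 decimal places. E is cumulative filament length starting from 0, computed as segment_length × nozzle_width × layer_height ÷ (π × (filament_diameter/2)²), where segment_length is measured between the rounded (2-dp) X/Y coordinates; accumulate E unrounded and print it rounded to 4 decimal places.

G0 X-3.54 Y4.21 Z14.08
G1 X0.00 Y0.00 E0.2927
G1 X13.79 Y11.57 E1.2507
G1 X10.25 Y15.78 E1.5434
G1 X-3.54 Y4.21 E2.5013

At z = 14.08 mm: the cube is present — its section is the full 18×5.5 rectangle; the cube at (-3, 10.5) is not intersected at this z (z outside [18, 36]); the cylinder at (14, 2.5) is absent (z outside [14.5, 28]); the cylinder at (-1.5, 1) is not intersected at this z (z outside [16.5, 34.5]); Combining (union): only the 18×5.5 cube is present, so the union is just that shape — 1 connected region; the cone at (12.5, -0.5) is absent (z outside [0, 12]); Merging all regions: only the result so far is present, so the union is just that shape — 1 connected region; (whole slice rotated 40° about Z — lengths, areas and connectivity unchanged). The outline is a single polygon with 4 vertices. Extrusion per mm of travel: 0.4 × 0.32 / (π × 0.875²) = 0.053216. Accumulating E over each segment gives final E = 2.5013.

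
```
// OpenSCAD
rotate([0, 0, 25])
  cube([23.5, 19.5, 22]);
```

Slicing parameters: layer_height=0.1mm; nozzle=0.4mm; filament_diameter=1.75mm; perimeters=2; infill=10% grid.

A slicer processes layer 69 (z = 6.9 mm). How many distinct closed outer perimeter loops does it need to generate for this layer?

1

At z = 6.9 mm: the 23.5×19.5 cube contributes its full rectangle; (rotated 25° about Z; rotation is an isometry so areas/perimeters/island counts are preserved). The result has 1 disconnected region.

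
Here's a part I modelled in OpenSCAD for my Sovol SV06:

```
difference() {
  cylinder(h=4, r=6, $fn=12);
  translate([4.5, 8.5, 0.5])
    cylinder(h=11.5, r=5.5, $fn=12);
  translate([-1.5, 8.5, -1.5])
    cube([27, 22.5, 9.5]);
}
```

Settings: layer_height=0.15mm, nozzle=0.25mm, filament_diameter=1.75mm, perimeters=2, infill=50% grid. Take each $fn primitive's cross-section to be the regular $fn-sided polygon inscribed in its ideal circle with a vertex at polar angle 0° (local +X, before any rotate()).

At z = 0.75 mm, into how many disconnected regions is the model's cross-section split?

1

At z = 0.75 mm: the r=6 cylinder contributes a regular 12-gon of circumradius 6; the r=5.5 cylinder at (4.5, 8.5) contributes a regular 12-gon of circumradius 5.5; the cube at (-1.5, 8.5) is present — its section is the full 27×22.5 rectangle; Subtracting the remaining from the first: starting from the r=6 cylinder, the r=5.5 cylinder at (4.5, 8.5) partially overlaps it — only the 6.42 mm² overlap (of its 90.75 mm²) is removed, clipping the outline; the 27×22.5 cube at (-1.5, 8.5) misses the remaining region (no effect) — 1 connected region. The result has 1 disconnected region.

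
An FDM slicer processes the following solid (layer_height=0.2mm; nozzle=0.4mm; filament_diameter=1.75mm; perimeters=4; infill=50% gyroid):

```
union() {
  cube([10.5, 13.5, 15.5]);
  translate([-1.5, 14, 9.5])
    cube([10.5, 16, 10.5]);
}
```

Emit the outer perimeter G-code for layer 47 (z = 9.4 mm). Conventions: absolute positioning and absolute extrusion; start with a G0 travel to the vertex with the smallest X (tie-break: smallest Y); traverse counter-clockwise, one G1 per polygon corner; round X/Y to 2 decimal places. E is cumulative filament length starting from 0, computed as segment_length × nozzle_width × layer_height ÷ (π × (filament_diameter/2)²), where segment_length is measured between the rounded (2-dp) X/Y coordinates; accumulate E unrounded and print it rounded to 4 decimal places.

At z = 9.4 mm: the cube is present — its section is the full 10.5×13.5 rectangle; the cube at (-1.5, 14) does not reach this height (z outside [9.5, 20]); Combining (union): only the 10.5×13.5 cube is present, so the union is just that shape — 1 connected region. The outline is a single polygon with 4 vertices. Extrusion per mm of travel: 0.4 × 0.2 / (π × 0.875²) = 0.033260. Accumulating E over each segment gives final E = 1.5965.

G0 X0.00 Y0.00 Z9.40
G1 X10.50 Y0.00 E0.3492
G1 X10.50 Y13.50 E0.7982
G1 X0.00 Y13.50 E1.1475
G1 X0.00 Y0.00 E1.5965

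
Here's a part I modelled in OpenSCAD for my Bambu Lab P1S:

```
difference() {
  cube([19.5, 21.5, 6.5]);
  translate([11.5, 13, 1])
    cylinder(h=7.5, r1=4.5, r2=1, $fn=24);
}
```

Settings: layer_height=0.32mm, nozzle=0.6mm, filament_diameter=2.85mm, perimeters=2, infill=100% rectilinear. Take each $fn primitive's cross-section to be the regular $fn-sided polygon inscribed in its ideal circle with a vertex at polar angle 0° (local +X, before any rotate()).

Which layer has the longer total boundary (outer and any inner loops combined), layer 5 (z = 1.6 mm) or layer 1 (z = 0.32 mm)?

layer 5 (z = 1.6 mm)

Layer 5 (z = 1.6): the 19.5×21.5 cube contributes its full rectangle (perimeter 82.00 mm); the cone at (11.5, 13): at t=0.080 of its height the radius interpolates to r₁+(r₂−r₁)t = 4.220, giving a regular 24-gon of that circumradius (perimeter = 2·24·4.220·sin(180°/24) = 26.44 mm); Taking the first minus the rest: starting from the 19.5×21.5 cube, the cone at (11.5, 13) lies wholly inside it (removes its full 55.31 mm² and its 26.44 mm outline becomes a hole wall) — boundary (outer + 1 inner loop) = 108.44 mm. So its perimeter = 108.44 mm. Layer 1 (z = 0.32): the 19.5×21.5 cube contributes its full rectangle (perimeter 82.00 mm); the cone at (11.5, 13) is not intersected at this z (z outside [1, 8.5]); After the difference (first − rest): none of the subtracted shapes is present at this height, so the 19.5×21.5 cube is unchanged — boundary = 82.00 mm. So its perimeter = 82.00 mm. Layer 5 is larger (108.44 vs 82.00 mm).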